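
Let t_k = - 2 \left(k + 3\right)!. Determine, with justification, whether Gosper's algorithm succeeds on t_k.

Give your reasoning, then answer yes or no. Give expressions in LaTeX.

No — t_k has no hypergeometric antidifference.

Compute t_(k+1)/t_k: get k + 4.
A = k + 4, B = 1, C = 1.
Set up (k + 4)·f(k+1) − (1)·f(k) − (1) = 0.
Degrees (1,0,0) ⇒ d ≤ -1.
Negative degree bound (-1): no f exists, t_k not Gosper-summable.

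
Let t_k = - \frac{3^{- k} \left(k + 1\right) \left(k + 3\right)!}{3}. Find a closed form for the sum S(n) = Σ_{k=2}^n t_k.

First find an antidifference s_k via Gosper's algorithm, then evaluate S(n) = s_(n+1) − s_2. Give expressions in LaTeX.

Compute t_(k+1)/t_k: get (k + 2)*(k + 4)/(3*(k + 1)).
Normal form (A,B,C) = (k/3 + 4/3, 1, k + 1).
f must satisfy (k/3 + 4/3)·f(k+1) − (1)·f(k) = k + 1.
d = 0 from the (1,0,1) case.
A polynomial solution: f(k) = 3.
So s_k = (B(k−1)f/C)·t_k = (3/(k + 1))·t_k = -factorial(k + 3)/3**k.
Check: Δs_k = -(k + 1)*factorial(k + 3)/(3*3**k). ✓
Telescope: S(n) = s_(n+1) − s_(2) = -3**(-n - 1)*factorial(n + 4) − (-40/3) = 40/3 - factorial(n + 4)/(3*3**n).

S(n) = \frac{40}{3} - \frac{3^{- n} \left(n + 4\right)!}{3}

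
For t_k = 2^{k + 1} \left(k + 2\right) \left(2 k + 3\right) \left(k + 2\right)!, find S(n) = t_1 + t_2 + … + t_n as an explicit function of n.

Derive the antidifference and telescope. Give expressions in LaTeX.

r(k) = (k + 3)**2*(4*k + 10)/((k + 2)*(2*k + 3)) after simplifying.
Take A(k)=2*k + 6, B(k)=1, C(k)=k**2 + 7*k/2 + 3.
Solve (2*k + 6)·f(k+1) − (1)·f(k) = k**2 + 7*k/2 + 3.
Bound: deg f ≤ 1.
Solving with deg f ≤ 1: f(k) = k/2.
Then R = B(k−1)f/C = k/((k + 2)*(2*k + 3)), so s_k = R(k)·t_k = 2**(k + 1)*k*factorial(k + 2).
Verify: 2**(k + 1)*(k + 2)*(2*k + 3)*factorial(k + 2) matches t_k.
Σ_(k=1)^n t_k = s_(n+1) − s_(1) = (2**(n + 2)*(n + 1)*factorial(n + 3)) − (24), i.e. 4*2**n*n*factorial(n + 3) + 4*2**n*factorial(n + 3) - 24.

S(n) = 4 \cdot 2^{n} n \left(n + 3\right)! + 4 \cdot 2^{n} \left(n + 3\right)! - 24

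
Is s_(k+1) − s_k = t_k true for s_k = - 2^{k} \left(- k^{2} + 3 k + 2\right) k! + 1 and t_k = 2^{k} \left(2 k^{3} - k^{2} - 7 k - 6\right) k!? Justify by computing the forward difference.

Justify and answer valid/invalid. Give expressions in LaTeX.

Valid: the claim telescopes to t_k.

s_(k+1) = 2*2**k*k**3*factorial(k) - 10*2**k*k*factorial(k) - 8*2**k*factorial(k) + 1
s_(k+1) − s_k = 2**k*(2*k**3 - k**2 - 7*k - 6)*factorial(k)
(s_(k+1) − s_k) − t_k = 0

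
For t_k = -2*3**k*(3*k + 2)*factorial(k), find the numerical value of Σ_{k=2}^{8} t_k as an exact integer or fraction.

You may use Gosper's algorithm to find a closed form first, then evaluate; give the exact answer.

Σ = -14285134044

Ratio r(k) = 3*(k + 1)*(3*k + 5)/(3*k + 2).
Normal form (A,B,C) = (3*k + 3, 1, k + 2/3).
Set up (3*k + 3)·f(k+1) − (1)·f(k) − (k + 2/3) = 0.
Degrees (1,0,1) ⇒ d ≤ 0.
Solving with deg f ≤ 0: f(k) = 1/3.
Get s_k = R·t_k = -2*3**k*factorial(k) with R(k) = B(k−1)f(k)/C(k) = 1/(3*k + 2).
Check: Δs_k = -2*3**k*(3*k + 2)*factorial(k). ✓
Sum = s_(9) − s_(2); s_(9) = -14285134080, s_(2) = -36 ⇒ -14285134044.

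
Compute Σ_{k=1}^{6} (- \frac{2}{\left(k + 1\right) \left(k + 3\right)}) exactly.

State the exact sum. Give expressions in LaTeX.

Compute t_(k+1)/t_k: get (k + 1)*(k + 3)/((k + 2)*(k + 4)).
Factor: A=k + 1; B=k + 4; C=k + 2.
f must satisfy (k + 1)·f(k+1) − (k + 3)·f(k) = k + 2.
Bound: deg f ≤ 2.
Solve for f: f(k) = k*(3*k + 5)/4 (degree 2 ≤ 2).
Get s_k = R·t_k = k*(-3*k - 5)/(2*(k + 1)*(k + 2)) with R(k) = B(k−1)f(k)/C(k) = k*(k + 3)*(3*k + 5)/(4*(k + 2)).
Check: Δs_k = -2/(k**2 + 4*k + 3). ✓
Sum = s_(7) − s_(1); s_(7) = -91/72, s_(1) = -2/3 ⇒ -43/72.

Σ = -43/72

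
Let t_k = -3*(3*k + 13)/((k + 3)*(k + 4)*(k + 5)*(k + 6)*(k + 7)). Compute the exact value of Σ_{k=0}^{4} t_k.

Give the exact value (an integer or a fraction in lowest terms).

Σ = -79/2640

Ratio r(k) = (k + 3)*(3*k + 16)/((k + 8)*(3*k + 13)).
A = k + 3, B = k + 8, C = k + 13/3.
f must satisfy (k + 3)·f(k+1) − (k + 7)·f(k) = k + 13/3.
From deg A=1, deg B=1, deg C=1: d=4.
A polynomial solution: f(k) = k*(k + 4)*(k**2 + 14*k + 63)/270.
R(k) = B(k−1)·f(k)/C(k) = k*(k + 4)*(k + 7)*(k**2 + 14*k + 63)/(90*(3*k + 13)); s_k = R·t_k = k*(-k**2 - 14*k - 63)/(30*(k**3 + 14*k**2 + 63*k + 90)).
Verify: 3*(-3*k - 13)/(k**5 + 25*k**4 + 245*k**3 + 1175*k**2 + 2754*k + 2520) matches t_k.
Sum = s_(5) − s_(0); s_(5) = -79/2640, s_(0) = 0 ⇒ -79/2640.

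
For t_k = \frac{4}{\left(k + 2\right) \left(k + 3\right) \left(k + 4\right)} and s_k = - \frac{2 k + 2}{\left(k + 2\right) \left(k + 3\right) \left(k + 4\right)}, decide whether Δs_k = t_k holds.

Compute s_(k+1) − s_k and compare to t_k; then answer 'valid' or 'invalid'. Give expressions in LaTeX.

Invalid: residual - \frac{18}{k^{4} + 14 k^{3} + 71 k^{2} + 154 k + 120} ≠ 0.

s_(k+1) = 2*(-k - 2)/((k + 3)*(k + 4)*(k + 5))
s_(k+1) − s_k = 2*(2*k + 1)/(k**4 + 14*k**3 + 71*k**2 + 154*k + 120)
(s_(k+1) − s_k) − t_k = -18/(k**4 + 14*k**3 + 71*k**2 + 154*k + 120)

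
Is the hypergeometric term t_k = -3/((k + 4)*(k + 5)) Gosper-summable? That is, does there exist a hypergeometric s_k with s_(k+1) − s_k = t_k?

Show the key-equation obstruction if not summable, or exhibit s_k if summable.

Yes. s_k = -3*k/(4*k + 16).

r(k) = (k + 4)/(k + 6) after simplifying.
So A=k + 4 and B=k + 6, with C=1.
Set up (k + 4)·f(k+1) − (k + 5)·f(k) − (1) = 0.
Degrees (1,1,0) ⇒ d ≤ 1.
Match coefficients ⇒ f(k) = k/4.
R(k) = B(k−1)·f(k)/C(k) = k*(k + 5)/4; s_k = R·t_k = -3*k/(4*k + 16).
Check: Δs_k = -3/(k**2 + 9*k + 20). ✓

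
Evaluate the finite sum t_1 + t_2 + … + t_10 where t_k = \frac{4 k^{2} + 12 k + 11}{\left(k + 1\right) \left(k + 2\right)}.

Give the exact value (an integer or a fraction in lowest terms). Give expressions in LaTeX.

The ratio is (k + 1)*(12*k + 4*(k + 1)**2 + 23)/((k + 3)*(4*k**2 + 12*k + 11)).
A = k + 1, B = k + 3, C = k**2 + 3*k + 11/4.
Key eq: (k + 1)·f(k+1) = (k + 2)·f(k) + (k**2 + 3*k + 11/4).
Bound: deg f ≤ 2.
Solve for f: f(k) = k*(4*k + 7)/4 (degree 2 ≤ 2).
Certificate R = B(k−1)f/C = k*(k + 2)*(4*k + 7)/(4*k**2 + 12*k + 11) gives s_k = k*(4*k + 7)/(k + 1).
Verify: (4*k**2 + 12*k + 11)/(k**2 + 3*k + 2) matches t_k.
Sum = s_(11) − s_(1); s_(11) = 187/4, s_(1) = 11/2 ⇒ 165/4.

Σ = 165/4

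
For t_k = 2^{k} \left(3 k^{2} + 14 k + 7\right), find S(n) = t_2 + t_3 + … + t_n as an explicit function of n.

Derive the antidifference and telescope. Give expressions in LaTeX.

r(k) = 2*(3*k**2 + 20*k + 24)/(3*k**2 + 14*k + 7) after simplifying.
Gosper form: A/B · C(k+1)/C(k) with A=2, B=1, C=k**2 + 14*k/3 + 7/3.
Key eq: (2)·f(k+1) = (1)·f(k) + (k**2 + 14*k/3 + 7/3).
From deg A=0, deg B=0, deg C=2: d=2.
Coefficient equations give f(k) = (3*k**2 + 2*k - 3)/3.
Certificate R = B(k−1)f/C = (3*k**2 + 2*k - 3)/(3*k**2 + 14*k + 7) gives s_k = 2**k*(3*k**2 + 2*k - 3).
Verify: 2**k*(3*k**2 + 14*k + 7) matches t_k.
s_(n+1) = 2**(n + 1)*(3*n**2 + 8*n + 2) and s_(2) = 52, so S(n) = 6*2**n*n**2 + 16*2**n*n + 4*2**n - 52.

S(n) = 6 \cdot 2^{n} n^{2} + 16 \cdot 2^{n} n + 4 \cdot 2^{n} - 52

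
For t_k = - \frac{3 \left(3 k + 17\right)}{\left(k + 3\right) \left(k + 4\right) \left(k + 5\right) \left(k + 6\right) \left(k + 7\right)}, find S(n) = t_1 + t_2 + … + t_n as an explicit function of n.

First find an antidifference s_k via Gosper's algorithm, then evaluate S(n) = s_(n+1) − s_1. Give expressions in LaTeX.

Step 1: r(k) = (k + 3)*(3*k + 20)/((k + 8)*(3*k + 17)).
Factor: A=k + 3; B=k + 8; C=k + 17/3.
Key eq: (k + 3)·f(k+1) = (k + 7)·f(k) + (k + 17/3).
d = 4 from the (1,1,1) case.
Coefficient equations give f(k) = k*(k + 5)*(k**2 + 13*k + 54)/216.
So s_k = (B(k−1)f/C)·t_k = (k*(k + 5)*(k + 7)*(k**2 + 13*k + 54)/(72*(3*k + 17)))·t_k = k*(-k**2 - 13*k - 54)/(24*(k**3 + 13*k**2 + 54*k + 72)).
Verify: 3*(-3*k - 17)/(k**5 + 25*k**4 + 245*k**3 + 1175*k**2 + 2754*k + 2520) matches t_k.
Σ_(k=1)^n t_k = s_(n+1) − s_(1) = ((-n**3 - 16*n**2 - 83*n - 68)/(24*(n**3 + 16*n**2 + 83*n + 140))) − (-17/840), i.e. 3*n*(-n**2 - 16*n - 83)/(140*(n**3 + 16*n**2 + 83*n + 140)).

S(n) = \frac{3 n \left(- n^{2} - 16 n - 83\right)}{140 \left(n^{3} + 16 n^{2} + 83 n + 140\right)}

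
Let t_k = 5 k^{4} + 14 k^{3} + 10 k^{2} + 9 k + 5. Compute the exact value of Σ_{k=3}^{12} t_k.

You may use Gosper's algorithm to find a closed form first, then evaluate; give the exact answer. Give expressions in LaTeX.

The ratio is (5*k**4 + 34*k**3 + 82*k**2 + 91*k + 43)/(5*k**4 + 14*k**3 + 10*k**2 + 9*k + 5).
Take A(k)=1, B(k)=1, C(k)=k**4 + 14*k**3/5 + 2*k**2 + 9*k/5 + 1.
Set up (1)·f(k+1) − (1)·f(k) − (k**4 + 14*k**3/5 + 2*k**2 + 9*k/5 + 1) = 0.
d = 5 from the (0,0,4) case.
Match coefficients ⇒ f(k) = k*(k**4 + k**3 - 2*k**2 + 3*k + 2)/5.
So s_k = (B(k−1)f/C)·t_k = (k*(k**4 + k**3 - 2*k**2 + 3*k + 2)/(5*k**4 + 14*k**3 + 10*k**2 + 9*k + 5))·t_k = k*(k**4 + k**3 - 2*k**2 + 3*k + 2).
Verify: 5*k**4 + 14*k**3 + 10*k**2 + 9*k + 5 matches t_k.
Telescoping: Σ = s_(13) − s_(3) = 395993 − (303) = 395690.

Σ = 395690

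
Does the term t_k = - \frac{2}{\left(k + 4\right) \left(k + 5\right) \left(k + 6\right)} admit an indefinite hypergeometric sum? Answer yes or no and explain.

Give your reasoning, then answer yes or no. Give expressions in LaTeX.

t_(k+1)/t_k = (k + 4)/(k + 7).
Normal form (A,B,C) = (k + 4, k + 7, 1).
Key eq: (k + 4)·f(k+1) = (k + 6)·f(k) + (1).
deg f ≤ 2 (via 1,1,0).
Solving with deg f ≤ 2: f(k) = k*(k + 9)/40.
Certificate R = B(k−1)f/C = k*(k + 6)*(k + 9)/40 gives s_k = k*(-k - 9)/(20*(k + 4)*(k + 5)).
Δs = -2/(k**3 + 15*k**2 + 74*k + 120), as required.

Yes. s_k = \frac{k \left(- k - 9\right)}{20 \left(k + 4\right) \left(k + 5\right)}.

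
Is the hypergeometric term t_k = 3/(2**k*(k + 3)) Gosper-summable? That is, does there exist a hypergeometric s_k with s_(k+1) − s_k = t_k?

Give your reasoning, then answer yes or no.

No — t_k has no hypergeometric antidifference.

Compute t_(k+1)/t_k: get (k + 3)/(2*(k + 4)).
So A=k/2 + 3/2 and B=k + 4, with C=1.
Set up (k/2 + 3/2)·f(k+1) − (k + 3)·f(k) − (1) = 0.
d = -1 from the (1,1,0) case.
Negative degree bound (-1): no f exists, t_k not Gosper-summable.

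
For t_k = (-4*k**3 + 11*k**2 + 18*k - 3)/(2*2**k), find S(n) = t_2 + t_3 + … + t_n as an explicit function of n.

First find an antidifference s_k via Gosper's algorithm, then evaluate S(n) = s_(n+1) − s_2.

S(n) = 2**(-n - 1)*(-2**(n + 4) + 4*n**3 + 13*n**2 + 10*n + 5)

r(k) = (4*k**3 + k**2 - 28*k - 22)/(2*(4*k**3 - 11*k**2 - 18*k + 3)) after simplifying.
Normal form (A,B,C) = (1/2, 1, k**3 - 11*k**2/4 - 9*k/2 + 3/4).
Need (1/2)·f(k+1) − (1)·f(k) = k**3 - 11*k**2/4 - 9*k/2 + 3/4.
Degrees (0,0,3) ⇒ d ≤ 3.
Solve for f: f(k) = -(4*k**3 + k**2 - 4*k + 4)/2 (degree 3 ≤ 3).
Get s_k = R·t_k = (4*k**3 + k**2 - 4*k + 4)/2**k with R(k) = B(k−1)f(k)/C(k) = -2*(4*k**3 + k**2 - 4*k + 4)/(4*k**3 - 11*k**2 - 18*k + 3).
Δs = (-4*k**3 + 11*k**2 + 18*k - 3)/(2*2**k), as required.
Σ_(k=2)^n t_k = s_(n+1) − s_(2) = (2**(-n - 1)*(4*n**3 + 13*n**2 + 10*n + 5)) − (8), i.e. 2**(-n - 1)*(-2**(n + 4) + 4*n**3 + 13*n**2 + 10*n + 5).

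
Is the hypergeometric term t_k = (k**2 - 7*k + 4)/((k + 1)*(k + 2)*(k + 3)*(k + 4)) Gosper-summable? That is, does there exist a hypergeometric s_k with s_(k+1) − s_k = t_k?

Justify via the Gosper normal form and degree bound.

Yes. s_k = k*(k**2 + 23)/(6*(k + 1)*(k + 2)*(k + 3)).

Compute t_(k+1)/t_k: get -(k + 1)*(7*k - (k + 1)**2 + 3)/((k + 5)*(k**2 - 7*k + 4)).
Factor: A=k + 1; B=k + 5; C=k**2 - 7*k + 4.
f must satisfy (k + 1)·f(k+1) − (k + 4)·f(k) = k**2 - 7*k + 4.
Bound: deg f ≤ 3.
Solving with deg f ≤ 3: f(k) = k*(k**2 + 23)/6.
Get s_k = R·t_k = k*(k**2 + 23)/(6*(k + 1)*(k + 2)*(k + 3)) with R(k) = B(k−1)f(k)/C(k) = k*(k + 4)*(k**2 + 23)/(6*(k**2 - 7*k + 4)).
s_(k+1) − s_k = (k**2 - 7*k + 4)/(k**4 + 10*k**3 + 35*k**2 + 50*k + 24) = t_k.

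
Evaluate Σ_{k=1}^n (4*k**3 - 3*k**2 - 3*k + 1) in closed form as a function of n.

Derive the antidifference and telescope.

S(n) = n*(n**3 + n**2 - 2*n - 1)

r(k) = (4*k**3 + 9*k**2 + 3*k - 1)/(4*k**3 - 3*k**2 - 3*k + 1) after simplifying.
Factor: A=1; B=1; C=k**3 - 3*k**2/4 - 3*k/4 + 1/4.
f must satisfy (1)·f(k+1) − (1)·f(k) = k**3 - 3*k**2/4 - 3*k/4 + 1/4.
Bound: deg f ≤ 4.
Solve for f: f(k) = k*(k - 2)*(k**2 - k - 1)/4 (degree 4 ≤ 4).
Then R = B(k−1)f/C = k*(k - 2)*(k**2 - k - 1)/(4*k**3 - 3*k**2 - 3*k + 1), so s_k = R(k)·t_k = k*(k**3 - 3*k**2 + k + 2).
Verify: 4*k**3 - 3*k**2 - 3*k + 1 matches t_k.
Evaluate: s_(n+1) = n**4 + n**3 - 2*n**2 - n + 1; subtract s_(1) = 1 ⇒ S(n) = n*(n**3 + n**2 - 2*n - 1).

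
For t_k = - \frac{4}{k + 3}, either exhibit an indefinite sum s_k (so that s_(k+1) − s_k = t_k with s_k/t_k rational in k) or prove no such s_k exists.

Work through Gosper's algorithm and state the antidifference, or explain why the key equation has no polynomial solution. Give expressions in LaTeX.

no hypergeometric antidifference exists

t_(k+1)/t_k = (k + 3)/(k + 4).
Take A(k)=k + 3, B(k)=k + 4, C(k)=1.
Need (k + 3)·f(k+1) − (k + 3)·f(k) = 1.
Bound: deg f ≤ 0.
Put f(k) = c0: A·f(k+1) − B(k−1)·f(k) − C = -1; need -1 = 0 — inconsistent ⇒ no f, not summable.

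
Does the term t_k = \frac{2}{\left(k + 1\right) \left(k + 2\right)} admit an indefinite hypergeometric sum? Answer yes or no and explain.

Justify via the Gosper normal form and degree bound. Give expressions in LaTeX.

Yes. s_k = \frac{2 k}{k + 1}.

Ratio r(k) = (k + 1)/(k + 3).
Gosper form: A/B · C(k+1)/C(k) with A=k + 1, B=k + 3, C=1.
Solve (k + 1)·f(k+1) − (k + 2)·f(k) = 1.
d = 1 from the (1,1,0) case.
Coefficient equations give f(k) = k.
Then R = B(k−1)f/C = k*(k + 2), so s_k = R(k)·t_k = 2*k/(k + 1).
Verify: 2/(k**2 + 3*k + 2) matches t_k.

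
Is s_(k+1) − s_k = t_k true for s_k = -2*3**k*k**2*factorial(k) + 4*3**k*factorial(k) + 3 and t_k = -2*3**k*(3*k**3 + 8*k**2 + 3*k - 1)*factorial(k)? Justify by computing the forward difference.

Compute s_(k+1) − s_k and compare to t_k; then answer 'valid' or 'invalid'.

s_(k+1) = -6*3**k*k**3*factorial(k) - 18*3**k*k**2*factorial(k) - 6*3**k*k*factorial(k) + 6*3**k*factorial(k) + 3
s_(k+1) − s_k = -2*3**k*(3*k**3 + 8*k**2 + 3*k - 1)*factorial(k)
(s_(k+1) − s_k) − t_k = 0

Valid: the claim telescopes to t_k.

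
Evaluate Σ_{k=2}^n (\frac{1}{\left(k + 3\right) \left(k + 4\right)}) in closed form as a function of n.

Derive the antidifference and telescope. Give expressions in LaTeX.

S(n) = \frac{n - 1}{5 \left(n + 4\right)}

Step 1: r(k) = (k + 3)/(k + 5).
Normal form (A,B,C) = (k + 3, k + 5, 1).
Set up (k + 3)·f(k+1) − (k + 4)·f(k) − (1) = 0.
Degrees (1,1,0) ⇒ d ≤ 1.
Solve for f: f(k) = k/3 (degree 1 ≤ 1).
Then R = B(k−1)f/C = k*(k + 4)/3, so s_k = R(k)·t_k = k/(3*(k + 3)).
Check: Δs_k = 1/(k**2 + 7*k + 12). ✓
Telescope: S(n) = s_(n+1) − s_(2) = (n + 1)/(3*(n + 4)) − (2/15) = (n - 1)/(5*(n + 4)).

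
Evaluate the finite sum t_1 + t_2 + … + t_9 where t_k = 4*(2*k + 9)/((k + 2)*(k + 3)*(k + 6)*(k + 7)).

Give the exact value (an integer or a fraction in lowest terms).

Σ = 19/112

t_(k+1)/t_k = (k + 2)*(k + 6)*(2*k + 11)/((k + 4)*(k + 8)*(2*k + 9)).
A = k + 2, B = k + 8, C = k**3 + 27*k**2/2 + 121*k/2 + 90.
Need (k + 2)·f(k+1) − (k + 7)·f(k) = k**3 + 27*k**2/2 + 121*k/2 + 90.
d = 5 from the (1,1,3) case.
A polynomial solution: f(k) = k*(k + 3)*(k + 4)*(k + 5)*(k + 8)/24.
Certificate R = B(k−1)f/C = k*(k + 3)*(k + 7)*(k + 8)/(12*(2*k + 9)) gives s_k = k*(k + 8)/(3*(k**2 + 8*k + 12)).
s_(k+1) − s_k = 4*(2*k + 9)/(k**4 + 18*k**3 + 113*k**2 + 288*k + 252) = t_k.
Telescoping: Σ = s_(10) − s_(1) = 5/16 − (1/7) = 19/112.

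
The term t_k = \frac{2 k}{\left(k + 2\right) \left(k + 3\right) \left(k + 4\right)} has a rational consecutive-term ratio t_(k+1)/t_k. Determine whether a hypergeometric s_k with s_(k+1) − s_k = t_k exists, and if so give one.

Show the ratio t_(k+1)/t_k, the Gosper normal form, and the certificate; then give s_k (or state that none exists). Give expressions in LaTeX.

s_k = \frac{k \left(k - 1\right)}{3 \left(k + 2\right) \left(k + 3\right)}

Step 1: r(k) = (k + 1)*(k + 2)/(k*(k + 5)).
So A=k + 2 and B=k + 5, with C=k.
f must satisfy (k + 2)·f(k+1) − (k + 4)·f(k) = k.
Bound: deg f ≤ 2.
A polynomial solution: f(k) = k*(k - 1)/6.
So s_k = (B(k−1)f/C)·t_k = ((k - 1)*(k + 4)/6)·t_k = k*(k - 1)/(3*(k + 2)*(k + 3)).
s_(k+1) − s_k = 2*k/(k**3 + 9*k**2 + 26*k + 24) = t_k.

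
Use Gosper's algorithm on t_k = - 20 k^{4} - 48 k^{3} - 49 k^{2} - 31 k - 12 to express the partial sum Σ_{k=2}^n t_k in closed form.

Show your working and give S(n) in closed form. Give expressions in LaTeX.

S(n) = - 4 n^{5} - 22 n^{4} - 47 n^{3} - 52 n^{2} - 35 n + 160

Step 1: r(k) = (20*k**4 + 128*k**3 + 313*k**2 + 353*k + 160)/(20*k**4 + 48*k**3 + 49*k**2 + 31*k + 12).
A = 1, B = 1, C = k**4 + 12*k**3/5 + 49*k**2/20 + 31*k/20 + 3/5.
Solve (1)·f(k+1) − (1)·f(k) = k**4 + 12*k**3/5 + 49*k**2/20 + 31*k/20 + 3/5.
Bound: deg f ≤ 5.
Solve for f: f(k) = k*(4*k**4 + 2*k**3 - k**2 + 3*k + 4)/20 (degree 5 ≤ 5).
R(k) = B(k−1)·f(k)/C(k) = k*(4*k**4 + 2*k**3 - k**2 + 3*k + 4)/(20*k**4 + 48*k**3 + 49*k**2 + 31*k + 12); s_k = R·t_k = k*(-4*k**4 - 2*k**3 + k**2 - 3*k - 4).
s_(k+1) − s_k = -20*k**4 - 48*k**3 - 49*k**2 - 31*k - 12 = t_k.
s_(n+1) = -4*n**5 - 22*n**4 - 47*n**3 - 52*n**2 - 35*n - 12 and s_(2) = -172, so S(n) = -4*n**5 - 22*n**4 - 47*n**3 - 52*n**2 - 35*n + 160.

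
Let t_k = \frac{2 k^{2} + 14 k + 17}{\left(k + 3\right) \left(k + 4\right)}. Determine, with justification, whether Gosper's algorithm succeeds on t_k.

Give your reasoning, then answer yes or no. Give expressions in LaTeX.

Yes. s_k = \frac{k \left(6 k + 11\right)}{3 \left(k + 3\right)}.

t_(k+1)/t_k = (k + 3)*(14*k + 2*(k + 1)**2 + 31)/((k + 5)*(2*k**2 + 14*k + 17)).
Gosper form: A/B · C(k+1)/C(k) with A=k + 3, B=k + 5, C=k**2 + 7*k + 17/2.
Need (k + 3)·f(k+1) − (k + 4)·f(k) = k**2 + 7*k + 17/2.
Degrees (1,1,2) ⇒ d ≤ 2.
Match coefficients ⇒ f(k) = k*(6*k + 11)/6.
Then R = B(k−1)f/C = k*(k + 4)*(6*k + 11)/(3*(2*k**2 + 14*k + 17)), so s_k = R(k)·t_k = k*(6*k + 11)/(3*(k + 3)).
Verify: (2*k**2 + 14*k + 17)/(k**2 + 7*k + 12) matches t_k.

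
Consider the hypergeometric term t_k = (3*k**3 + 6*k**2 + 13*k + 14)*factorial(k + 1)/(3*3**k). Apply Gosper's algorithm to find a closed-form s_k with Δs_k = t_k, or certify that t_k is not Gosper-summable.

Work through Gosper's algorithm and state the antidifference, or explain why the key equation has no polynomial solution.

s_k = (3*k**2 + 3*k - 2)*factorial(k + 1)/3**k

Compute t_(k+1)/t_k: get (3*k**4 + 21*k**3 + 64*k**2 + 104*k + 72)/(3*(3*k**3 + 6*k**2 + 13*k + 14)).
So A=k/3 + 2/3 and B=1, with C=k**3 + 2*k**2 + 13*k/3 + 14/3.
Solve (k/3 + 2/3)·f(k+1) − (1)·f(k) = k**3 + 2*k**2 + 13*k/3 + 14/3.
Degrees (1,0,3) ⇒ d ≤ 2.
Solving with deg f ≤ 2: f(k) = 3*k**2 + 3*k - 2.
Get s_k = R·t_k = (3*k**2 + 3*k - 2)*factorial(k + 1)/3**k with R(k) = B(k−1)f(k)/C(k) = 3*(3*k**2 + 3*k - 2)/(3*k**3 + 6*k**2 + 13*k + 14).
Check: Δs_k = (3*k**3 + 6*k**2 + 13*k + 14)*factorial(k + 1)/(3*3**k). ✓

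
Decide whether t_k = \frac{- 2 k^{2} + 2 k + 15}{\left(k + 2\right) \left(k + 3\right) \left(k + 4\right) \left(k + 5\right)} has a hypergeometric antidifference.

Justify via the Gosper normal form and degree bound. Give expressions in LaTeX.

Compute t_(k+1)/t_k: get (k + 2)*(2*k - 2*(k + 1)**2 + 17)/((k + 6)*(-2*k**2 + 2*k + 15)).
Normal form (A,B,C) = (k + 2, k + 6, k**2 - k - 15/2).
Key eq: (k + 2)·f(k+1) = (k + 5)·f(k) + (k**2 - k - 15/2).
Degrees (1,1,2) ⇒ d ≤ 3.
A polynomial solution: f(k) = -k*(k**2 + 57*k + 122)/48.
So s_k = (B(k−1)f/C)·t_k = (-k*(k + 5)*(k**2 + 57*k + 122)/(24*(2*k**2 - 2*k - 15)))·t_k = k*(k**2 + 57*k + 122)/(24*(k + 2)*(k + 3)*(k + 4)).
Δs = (-2*k**2 + 2*k + 15)/(k**4 + 14*k**3 + 71*k**2 + 154*k + 120), as required.

Yes. s_k = \frac{k \left(k^{2} + 57 k + 122\right)}{24 \left(k + 2\right) \left(k + 3\right) \left(k + 4\right)}.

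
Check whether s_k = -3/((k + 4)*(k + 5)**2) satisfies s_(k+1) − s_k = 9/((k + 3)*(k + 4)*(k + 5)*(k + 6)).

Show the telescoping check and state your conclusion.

s_(k+1) = -3/((k + 5)*(k + 6)**2)
s_(k+1) − s_k = 3*(3*k + 16)/(k**5 + 26*k**4 + 269*k**3 + 1384*k**2 + 3540*k + 3600)
(s_(k+1) − s_k) − t_k = 6*(-4*k - 21)/(k**6 + 29*k**5 + 347*k**4 + 2191*k**3 + 7692*k**2 + 14220*k + 10800)

Invalid: residual 6*(-4*k - 21)/(k**6 + 29*k**5 + 347*k**4 + 2191*k**3 + 7692*k**2 + 14220*k + 10800) ≠ 0.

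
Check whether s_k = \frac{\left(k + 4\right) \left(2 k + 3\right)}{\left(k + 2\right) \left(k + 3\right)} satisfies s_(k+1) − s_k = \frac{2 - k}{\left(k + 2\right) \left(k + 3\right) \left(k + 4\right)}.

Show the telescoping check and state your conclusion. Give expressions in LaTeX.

Valid — Δs_k = t_k.

s_(k+1) = (k + 5)*(2*k + 5)/((k + 3)*(k + 4))
s_(k+1) − s_k = (2 - k)/(k**3 + 9*k**2 + 26*k + 24)
(s_(k+1) − s_k) − t_k = 0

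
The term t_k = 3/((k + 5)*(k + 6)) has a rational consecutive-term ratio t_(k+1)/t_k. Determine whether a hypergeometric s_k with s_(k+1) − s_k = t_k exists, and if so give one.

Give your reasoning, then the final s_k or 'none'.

s_k = 3*k/(5*(k + 5))

Ratio r(k) = (k + 5)/(k + 7).
Factor: A=k + 5; B=k + 7; C=1.
Key eq: (k + 5)·f(k+1) = (k + 6)·f(k) + (1).
Bound: deg f ≤ 1.
A polynomial solution: f(k) = k/5.
Then R = B(k−1)f/C = k*(k + 6)/5, so s_k = R(k)·t_k = 3*k/(5*(k + 5)).
Δs = 3/(k**2 + 11*k + 30), as required.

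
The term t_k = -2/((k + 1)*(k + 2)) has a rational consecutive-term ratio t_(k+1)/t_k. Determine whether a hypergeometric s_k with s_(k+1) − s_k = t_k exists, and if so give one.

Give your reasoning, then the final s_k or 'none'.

Ratio r(k) = (k + 1)/(k + 3).
Normal form (A,B,C) = (k + 1, k + 3, 1).
Set up (k + 1)·f(k+1) − (k + 2)·f(k) − (1) = 0.
Bound: deg f ≤ 1.
Coefficient equations give f(k) = k.
Then R = B(k−1)f/C = k*(k + 2), so s_k = R(k)·t_k = -2*k/(k + 1).
Check: Δs_k = -2/(k**2 + 3*k + 2). ✓

s_k = -2*k/(k + 1)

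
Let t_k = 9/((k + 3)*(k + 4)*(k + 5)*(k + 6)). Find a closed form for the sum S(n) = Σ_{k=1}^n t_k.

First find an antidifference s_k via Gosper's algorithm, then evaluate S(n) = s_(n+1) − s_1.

Compute t_(k+1)/t_k: get (k + 3)/(k + 7).
Gosper form: A/B · C(k+1)/C(k) with A=k + 3, B=k + 7, C=1.
Key eq: (k + 3)·f(k+1) = (k + 6)·f(k) + (1).
d = 3 from the (1,1,0) case.
Solving with deg f ≤ 3: f(k) = k*(k**2 + 12*k + 47)/180.
Then R = B(k−1)f/C = k*(k + 6)*(k**2 + 12*k + 47)/180, so s_k = R(k)·t_k = k*(k**2 + 12*k + 47)/(20*(k + 3)*(k + 4)*(k + 5)).
Verify: 9/(k**4 + 18*k**3 + 119*k**2 + 342*k + 360) matches t_k.
Evaluate: s_(n+1) = (n**3 + 15*n**2 + 74*n + 60)/(20*(n**3 + 15*n**2 + 74*n + 120)); subtract s_(1) = 1/40 ⇒ S(n) = n*(n**2 + 15*n + 74)/(40*(n**3 + 15*n**2 + 74*n + 120)).

S(n) = n*(n**2 + 15*n + 74)/(40*(n**3 + 15*n**2 + 74*n + 120))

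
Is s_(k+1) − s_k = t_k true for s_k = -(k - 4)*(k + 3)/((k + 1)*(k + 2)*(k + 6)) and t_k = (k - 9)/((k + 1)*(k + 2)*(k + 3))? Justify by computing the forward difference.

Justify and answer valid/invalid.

s_(k+1) = -(k - 3)*(k + 4)/((k + 2)*(k + 3)*(k + 7))
s_(k+1) − s_k = (k**3 - 2*k**2 - 63*k - 180)/(k**5 + 19*k**4 + 131*k**3 + 401*k**2 + 540*k + 252)
(s_(k+1) − s_k) − t_k = 6*(-k**2 + 2*k + 33)/(k**5 + 19*k**4 + 131*k**3 + 401*k**2 + 540*k + 252)

Invalid: residual 6*(-k**2 + 2*k + 33)/(k**5 + 19*k**4 + 131*k**3 + 401*k**2 + 540*k + 252) ≠ 0.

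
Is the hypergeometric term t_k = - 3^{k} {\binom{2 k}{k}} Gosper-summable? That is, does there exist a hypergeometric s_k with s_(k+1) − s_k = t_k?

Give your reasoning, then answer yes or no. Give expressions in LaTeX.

No. Not Gosper-summable.

r(k) = 6*(2*k + 1)/(k + 1) after simplifying.
Take A(k)=12*k + 6, B(k)=k + 1, C(k)=1.
Solve (12*k + 6)·f(k+1) − (k)·f(k) = 1.
deg f ≤ -1 (via 1,1,0).
d = -1 < 0 ⇒ no nonzero polynomial f; not summable.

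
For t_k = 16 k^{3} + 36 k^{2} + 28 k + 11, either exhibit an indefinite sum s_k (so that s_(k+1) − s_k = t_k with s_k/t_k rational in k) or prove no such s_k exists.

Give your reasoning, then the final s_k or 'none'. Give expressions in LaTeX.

s_k = k \left(4 k^{3} + 4 k^{2} + 3\right)

t_(k+1)/t_k = (16*k**3 + 84*k**2 + 148*k + 91)/(16*k**3 + 36*k**2 + 28*k + 11).
A = 1, B = 1, C = k**3 + 9*k**2/4 + 7*k/4 + 11/16.
Key eq: (1)·f(k+1) = (1)·f(k) + (k**3 + 9*k**2/4 + 7*k/4 + 11/16).
From deg A=0, deg B=0, deg C=3: d=4.
A polynomial solution: f(k) = k*(4*k**3 + 4*k**2 + 3)/16.
Get s_k = R·t_k = k*(4*k**3 + 4*k**2 + 3) with R(k) = B(k−1)f(k)/C(k) = k*(4*k**3 + 4*k**2 + 3)/(16*k**3 + 36*k**2 + 28*k + 11).
Check: Δs_k = 16*k**3 + 36*k**2 + 28*k + 11. ✓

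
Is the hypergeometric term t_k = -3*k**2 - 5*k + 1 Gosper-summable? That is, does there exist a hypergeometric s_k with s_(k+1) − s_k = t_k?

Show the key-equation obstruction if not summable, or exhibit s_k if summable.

Yes. s_k = k*(-k**2 - k + 3).

Compute t_(k+1)/t_k: get (3*k**2 + 11*k + 7)/(3*k**2 + 5*k - 1).
So A=1 and B=1, with C=k**2 + 5*k/3 - 1/3.
Set up (1)·f(k+1) − (1)·f(k) − (k**2 + 5*k/3 - 1/3) = 0.
Bound: deg f ≤ 3.
Solve for f: f(k) = k*(k**2 + k - 3)/3 (degree 3 ≤ 3).
R(k) = B(k−1)·f(k)/C(k) = k*(k**2 + k - 3)/(3*k**2 + 5*k - 1); s_k = R·t_k = k*(-k**2 - k + 3).
Check: Δs_k = -3*k**2 - 5*k + 1. ✓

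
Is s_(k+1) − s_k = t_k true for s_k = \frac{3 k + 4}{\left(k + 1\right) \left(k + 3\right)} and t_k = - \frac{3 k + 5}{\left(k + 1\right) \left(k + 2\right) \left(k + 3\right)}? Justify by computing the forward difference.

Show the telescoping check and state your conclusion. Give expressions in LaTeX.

Invalid: residual \frac{3 \left(2 k + 3\right)}{k^{4} + 10 k^{3} + 35 k^{2} + 50 k + 24} ≠ 0.

s_(k+1) = (3*k + 7)/((k + 2)*(k + 4))
s_(k+1) − s_k = (-3*k**2 - 11*k - 11)/(k**4 + 10*k**3 + 35*k**2 + 50*k + 24)
(s_(k+1) − s_k) − t_k = 3*(2*k + 3)/(k**4 + 10*k**3 + 35*k**2 + 50*k + 24)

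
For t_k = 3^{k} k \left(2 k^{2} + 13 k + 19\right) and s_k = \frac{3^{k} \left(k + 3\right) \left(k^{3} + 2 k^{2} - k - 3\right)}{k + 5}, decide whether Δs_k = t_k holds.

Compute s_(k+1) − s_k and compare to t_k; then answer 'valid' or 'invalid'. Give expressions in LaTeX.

Invalid: residual \frac{3^{k} \left(- 4 k^{4} - 44 k^{3} - 164 k^{2} - 192 k - 6\right)}{k^{2} + 11 k + 30} ≠ 0.

s_(k+1) = 3**(k + 1)*(k**4 + 9*k**3 + 26*k**2 + 23*k - 4)/(k + 6)
s_(k+1) − s_k = 3**k*(2*k**5 + 31*k**4 + 178*k**3 + 435*k**2 + 378*k - 6)/(k**2 + 11*k + 30)
(s_(k+1) − s_k) − t_k = 3**k*(-4*k**4 - 44*k**3 - 164*k**2 - 192*k - 6)/(k**2 + 11*k + 30)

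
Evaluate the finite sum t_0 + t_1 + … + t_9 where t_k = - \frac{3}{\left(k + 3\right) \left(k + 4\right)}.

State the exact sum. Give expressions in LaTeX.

Σ = -10/13

Ratio r(k) = (k + 3)/(k + 5).
A = k + 3, B = k + 5, C = 1.
Set up (k + 3)·f(k+1) − (k + 4)·f(k) − (1) = 0.
d = 1 from the (1,1,0) case.
A polynomial solution: f(k) = k/3.
Then R = B(k−1)f/C = k*(k + 4)/3, so s_k = R(k)·t_k = -k/(k + 3).
Check: Δs_k = -3/(k**2 + 7*k + 12). ✓
Σ_(k=0)^(9) t_k = s_(10) − s_(0) = -10/13 − (0) = -10/13.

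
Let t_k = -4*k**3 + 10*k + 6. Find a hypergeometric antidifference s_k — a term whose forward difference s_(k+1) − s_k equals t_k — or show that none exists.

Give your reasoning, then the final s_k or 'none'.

s_k = k*(-k**3 + 2*k**2 + 4*k + 1)

Compute t_(k+1)/t_k: get (5*k - 2*(k + 1)**3 + 8)/(-2*k**3 + 5*k + 3).
So A=1 and B=1, with C=k**3 - 5*k/2 - 3/2.
Need (1)·f(k+1) − (1)·f(k) = k**3 - 5*k/2 - 3/2.
deg f ≤ 4 (via 0,0,3).
Solving with deg f ≤ 4: f(k) = k*(k + 1)*(k**2 - 3*k - 1)/4.
Certificate R = B(k−1)f/C = k*(k**2 - 3*k - 1)/(2*(2*k**2 - 2*k - 3)) gives s_k = k*(-k**3 + 2*k**2 + 4*k + 1).
Verify: -4*k**3 + 10*k + 6 matches t_k.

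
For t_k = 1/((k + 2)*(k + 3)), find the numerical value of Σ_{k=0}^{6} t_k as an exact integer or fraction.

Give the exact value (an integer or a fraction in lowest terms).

The ratio is (k + 2)/(k + 4).
So A=k + 2 and B=k + 4, with C=1.
Need (k + 2)·f(k+1) − (k + 3)·f(k) = 1.
deg f ≤ 1 (via 1,1,0).
Match coefficients ⇒ f(k) = k/2.
R(k) = B(k−1)·f(k)/C(k) = k*(k + 3)/2; s_k = R·t_k = k/(2*(k + 2)).
Verify: 1/(k**2 + 5*k + 6) matches t_k.
Sum = s_(7) − s_(0); s_(7) = 7/18, s_(0) = 0 ⇒ 7/18.

Σ = 7/18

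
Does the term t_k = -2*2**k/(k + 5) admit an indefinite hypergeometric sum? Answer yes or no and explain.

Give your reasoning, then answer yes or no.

No — negative degree bound, so no certificate f.

Ratio r(k) = 2*(k + 5)/(k + 6).
A = 2*k + 10, B = k + 6, C = 1.
f must satisfy (2*k + 10)·f(k+1) − (k + 5)·f(k) = 1.
d = -1 from the (1,1,0) case.
deg f ≤ -1 is impossible — no certificate.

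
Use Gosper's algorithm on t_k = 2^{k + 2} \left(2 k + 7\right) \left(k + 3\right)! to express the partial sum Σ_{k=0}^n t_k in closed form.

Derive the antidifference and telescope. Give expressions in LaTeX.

S(n) = 8 \cdot 2^{n} \left(n + 4\right)! - 24

t_(k+1)/t_k = 2*(k + 4)*(2*k + 9)/(2*k + 7).
Normal form (A,B,C) = (2*k + 8, 1, k + 7/2).
Need (2*k + 8)·f(k+1) − (1)·f(k) = k + 7/2.
d = 0 from the (1,0,1) case.
Solve for f: f(k) = 1/2 (degree 0 ≤ 0).
Certificate R = B(k−1)f/C = 1/(2*k + 7) gives s_k = 2**(k + 2)*factorial(k + 3).
s_(k+1) − s_k = 2**(k + 2)*(2*k + 7)*factorial(k + 3) = t_k.
Σ_(k=0)^n t_k = s_(n+1) − s_(0) = (2**(n + 3)*factorial(n + 4)) − (24), i.e. 8*2**n*factorial(n + 4) - 24.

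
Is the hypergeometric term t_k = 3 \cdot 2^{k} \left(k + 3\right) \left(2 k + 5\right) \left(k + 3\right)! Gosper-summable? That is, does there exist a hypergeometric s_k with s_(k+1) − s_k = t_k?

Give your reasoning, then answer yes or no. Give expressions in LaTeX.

Yes. s_k = 3 \cdot 2^{k} \left(k + 1\right) \left(k + 3\right)!.

Ratio r(k) = (k + 4)**2*(4*k + 14)/((k + 3)*(2*k + 5)).
Normal form (A,B,C) = (2*k + 8, 1, k**2 + 11*k/2 + 15/2).
Set up (2*k + 8)·f(k+1) − (1)·f(k) − (k**2 + 11*k/2 + 15/2) = 0.
Degrees (1,0,2) ⇒ d ≤ 1.
Coefficient equations give f(k) = (k + 1)/2.
R(k) = B(k−1)·f(k)/C(k) = (k + 1)/((k + 3)*(2*k + 5)); s_k = R·t_k = 3*2**k*(k + 1)*factorial(k + 3).
Δs = 3*2**k*(k + 3)*(2*k + 5)*factorial(k + 3), as required.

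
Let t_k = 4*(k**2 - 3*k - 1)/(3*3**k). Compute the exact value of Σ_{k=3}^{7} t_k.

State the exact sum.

t_(k+1)/t_k = (k**2 - k - 3)/(3*(k**2 - 3*k - 1)).
Normal form (A,B,C) = (1/3, 1, k**2 - 3*k - 1).
Key eq: (1/3)·f(k+1) = (1)·f(k) + (k**2 - 3*k - 1).
deg f ≤ 2 (via 0,0,2).
Solving with deg f ≤ 2: f(k) = -3*(2*k**2 - 4*k - 3)/4.
Certificate R = B(k−1)f/C = -3*(2*k**2 - 4*k - 3)/(4*(k**2 - 3*k - 1)) gives s_k = (-2*k**2 + 4*k + 3)/3**k.
Verify: 4*(k**2 - 3*k - 1)/(3*3**k) matches t_k.
Telescoping: Σ = s_(8) − s_(3) = -31/2187 − (-1/9) = 212/2187.

Σ = 212/2187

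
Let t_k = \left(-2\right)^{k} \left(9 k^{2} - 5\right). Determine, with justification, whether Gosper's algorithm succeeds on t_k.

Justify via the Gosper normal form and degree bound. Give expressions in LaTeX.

Step 1: r(k) = 2*(5 - 9*(k + 1)**2)/(9*k**2 - 5).
Normal form (A,B,C) = (-2, 1, k**2 - 5/9).
Set up (-2)·f(k+1) − (1)·f(k) − (k**2 - 5/9) = 0.
deg f ≤ 2 (via 0,0,2).
Coefficient equations give f(k) = -(3*k**2 - 4*k - 1)/9.
R(k) = B(k−1)·f(k)/C(k) = -(3*k**2 - 4*k - 1)/(9*k**2 - 5); s_k = R·t_k = (-2)**k*(-3*k**2 + 4*k + 1).
Check: Δs_k = (-2)**k*(9*k**2 - 5). ✓

Yes. s_k = \left(-2\right)^{k} \left(- 3 k^{2} + 4 k + 1\right).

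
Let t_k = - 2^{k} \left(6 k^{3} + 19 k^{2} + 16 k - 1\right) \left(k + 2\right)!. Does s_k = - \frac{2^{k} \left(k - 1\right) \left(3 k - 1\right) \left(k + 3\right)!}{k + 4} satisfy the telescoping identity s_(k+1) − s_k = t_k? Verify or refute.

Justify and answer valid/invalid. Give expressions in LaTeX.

s_(k+1) = -2**(k + 1)*k*(3*k + 2)*factorial(k + 4)/(k + 5)
s_(k+1) − s_k = -2**k*(6*k**4 + 49*k**3 + 117*k**2 + 83*k - 5)*factorial(k + 3)/((k + 4)*(k + 5))
(s_(k+1) − s_k) − t_k = 2**k*(6*k**4 + 43*k**3 + 89*k**2 + 67*k - 5)*factorial(k + 2)/((k + 4)*(k + 5))

Invalid: residual \frac{2^{k} \left(6 k^{4} + 43 k^{3} + 89 k^{2} + 67 k - 5\right) \left(k + 2\right)!}{\left(k + 4\right) \left(k + 5\right)} ≠ 0.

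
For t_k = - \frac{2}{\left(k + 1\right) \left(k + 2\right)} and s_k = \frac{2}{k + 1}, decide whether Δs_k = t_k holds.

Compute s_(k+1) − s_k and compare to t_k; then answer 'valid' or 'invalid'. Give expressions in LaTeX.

Valid: the claim telescopes to t_k.

s_(k+1) = 2/(k + 2)
s_(k+1) − s_k = -2/((k + 1)*(k + 2))
(s_(k+1) − s_k) − t_k = 0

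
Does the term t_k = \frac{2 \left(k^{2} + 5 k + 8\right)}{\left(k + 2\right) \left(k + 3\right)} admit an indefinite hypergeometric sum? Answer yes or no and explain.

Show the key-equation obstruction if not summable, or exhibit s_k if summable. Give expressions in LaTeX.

Ratio r(k) = (k + 2)*(5*k + (k + 1)**2 + 13)/((k + 4)*(k**2 + 5*k + 8)).
So A=k + 2 and B=k + 4, with C=k**2 + 5*k + 8.
Solve (k + 2)·f(k+1) − (k + 3)·f(k) = k**2 + 5*k + 8.
Bound: deg f ≤ 2.
Match coefficients ⇒ f(k) = k*(k + 3).
So s_k = (B(k−1)f/C)·t_k = (k*(k + 3)**2/(k**2 + 5*k + 8))·t_k = 2*k*(k + 3)/(k + 2).
Check: Δs_k = 2*(k**2 + 5*k + 8)/(k**2 + 5*k + 6). ✓

Yes. s_k = \frac{2 k \left(k + 3\right)}{k + 2}.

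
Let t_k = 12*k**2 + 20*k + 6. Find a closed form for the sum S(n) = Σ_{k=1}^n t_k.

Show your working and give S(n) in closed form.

Step 1: r(k) = (6*k**2 + 22*k + 19)/(6*k**2 + 10*k + 3).
A = 1, B = 1, C = k**2 + 5*k/3 + 1/2.
Solve (1)·f(k+1) − (1)·f(k) = k**2 + 5*k/3 + 1/2.
Bound: deg f ≤ 3.
A polynomial solution: f(k) = k*(2*k**2 + 2*k - 1)/6.
Then R = B(k−1)f/C = k*(2*k**2 + 2*k - 1)/(6*k**2 + 10*k + 3), so s_k = R(k)·t_k = 2*k*(2*k**2 + 2*k - 1).
Check: Δs_k = 12*k**2 + 20*k + 6. ✓
s_(n+1) = 4*n**3 + 16*n**2 + 18*n + 6 and s_(1) = 6, so S(n) = 2*n*(2*n**2 + 8*n + 9).

S(n) = 2*n*(2*n**2 + 8*n + 9)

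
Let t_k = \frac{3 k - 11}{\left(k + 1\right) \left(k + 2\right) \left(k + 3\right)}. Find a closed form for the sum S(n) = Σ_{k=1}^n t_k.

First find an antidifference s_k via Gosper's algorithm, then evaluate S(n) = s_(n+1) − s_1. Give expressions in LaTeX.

Ratio r(k) = (k + 1)*(3*k - 8)/((k + 4)*(3*k - 11)).
Gosper form: A/B · C(k+1)/C(k) with A=k + 1, B=k + 4, C=k - 11/3.
f must satisfy (k + 1)·f(k+1) − (k + 3)·f(k) = k - 11/3.
From deg A=1, deg B=1, deg C=1: d=2.
Coefficient equations give f(k) = -k*(2*k + 9)/3.
Certificate R = B(k−1)f/C = -k*(k + 3)*(2*k + 9)/(3*k - 11) gives s_k = k*(-2*k - 9)/((k + 1)*(k + 2)).
Check: Δs_k = (3*k - 11)/(k**3 + 6*k**2 + 11*k + 6). ✓
Evaluate: s_(n+1) = (-2*n**2 - 13*n - 11)/(n**2 + 5*n + 6); subtract s_(1) = -11/6 ⇒ S(n) = n*(-n - 23)/(6*(n**2 + 5*n + 6)).

S(n) = \frac{n \left(- n - 23\right)}{6 \left(n^{2} + 5 n + 6\right)}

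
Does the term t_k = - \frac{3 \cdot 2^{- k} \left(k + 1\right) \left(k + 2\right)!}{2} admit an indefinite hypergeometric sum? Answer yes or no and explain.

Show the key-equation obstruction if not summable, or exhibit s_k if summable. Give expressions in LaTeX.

Step 1: r(k) = (k + 2)*(k + 3)/(2*(k + 1)).
Take A(k)=k/2 + 3/2, B(k)=1, C(k)=k + 1.
Need (k/2 + 3/2)·f(k+1) − (1)·f(k) = k + 1.
d = 0 from the (1,0,1) case.
Solving with deg f ≤ 0: f(k) = 2.
Certificate R = B(k−1)f/C = 2/(k + 1) gives s_k = -3*factorial(k + 2)/2**k.
Check: Δs_k = -3*(k + 1)*factorial(k + 2)/(2*2**k). ✓

Yes. s_k = - 3 \cdot 2^{- k} \left(k + 2\right)!.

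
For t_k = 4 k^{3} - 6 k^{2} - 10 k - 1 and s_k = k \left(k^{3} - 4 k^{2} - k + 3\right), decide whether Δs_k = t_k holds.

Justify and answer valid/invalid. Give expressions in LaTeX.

s_(k+1) = k**4 - 7*k**2 - 7*k - 1
s_(k+1) − s_k = 4*k**3 - 6*k**2 - 10*k - 1
(s_(k+1) − s_k) − t_k = 0

valid; difference matches t_k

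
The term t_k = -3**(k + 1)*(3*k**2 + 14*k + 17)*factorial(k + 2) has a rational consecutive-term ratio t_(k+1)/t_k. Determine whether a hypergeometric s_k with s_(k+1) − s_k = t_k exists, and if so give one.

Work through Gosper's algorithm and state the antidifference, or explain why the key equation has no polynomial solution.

r(k) = 3*(3*k**3 + 29*k**2 + 94*k + 102)/(3*k**2 + 14*k + 17) after simplifying.
Factor: A=3*k + 9; B=1; C=k**2 + 14*k/3 + 17/3.
Set up (3*k + 9)·f(k+1) − (1)·f(k) − (k**2 + 14*k/3 + 17/3) = 0.
d = 1 from the (1,0,2) case.
Solve for f: f(k) = (k + 1)/3 (degree 1 ≤ 1).
Then R = B(k−1)f/C = (k + 1)/(3*k**2 + 14*k + 17), so s_k = R(k)·t_k = -3**(k + 1)*(k + 1)*factorial(k + 2).
Check: Δs_k = -3**(k + 1)*(3*k**2 + 14*k + 17)*factorial(k + 2). ✓

s_k = -3**(k + 1)*(k + 1)*factorial(k + 2)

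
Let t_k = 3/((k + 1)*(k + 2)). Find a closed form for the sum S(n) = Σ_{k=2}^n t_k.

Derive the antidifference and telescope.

S(n) = (n - 1)/(n + 2)

Compute t_(k+1)/t_k: get (k + 1)/(k + 3).
A = k + 1, B = k + 3, C = 1.
Solve (k + 1)·f(k+1) − (k + 2)·f(k) = 1.
From deg A=1, deg B=1, deg C=0: d=1.
Solve for f: f(k) = k (degree 1 ≤ 1).
So s_k = (B(k−1)f/C)·t_k = (k*(k + 2))·t_k = 3*k/(k + 1).
Δs = 3/(k**2 + 3*k + 2), as required.
s_(n+1) = 3*(n + 1)/(n + 2) and s_(2) = 2, so S(n) = (n - 1)/(n + 2).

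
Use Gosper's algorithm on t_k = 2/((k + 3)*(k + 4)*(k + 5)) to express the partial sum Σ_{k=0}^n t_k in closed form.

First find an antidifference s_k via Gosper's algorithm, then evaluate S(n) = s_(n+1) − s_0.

S(n) = (n**2 + 9*n + 8)/(12*(n**2 + 9*n + 20))

Ratio r(k) = (k + 3)/(k + 6).
Take A(k)=k + 3, B(k)=k + 6, C(k)=1.
Solve (k + 3)·f(k+1) − (k + 5)·f(k) = 1.
From deg A=1, deg B=1, deg C=0: d=2.
A polynomial solution: f(k) = k*(k + 7)/24.
Get s_k = R·t_k = k*(k + 7)/(12*(k + 3)*(k + 4)) with R(k) = B(k−1)f(k)/C(k) = k*(k + 5)*(k + 7)/24.
s_(k+1) − s_k = 2/(k**3 + 12*k**2 + 47*k + 60) = t_k.
Σ_(k=0)^n t_k = s_(n+1) − s_(0) = ((n**2 + 9*n + 8)/(12*(n**2 + 9*n + 20))) − (0), i.e. (n**2 + 9*n + 8)/(12*(n**2 + 9*n + 20)).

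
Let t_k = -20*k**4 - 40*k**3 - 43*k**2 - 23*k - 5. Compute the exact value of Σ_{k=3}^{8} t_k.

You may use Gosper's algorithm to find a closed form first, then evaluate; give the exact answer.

Step 1: r(k) = (20*k**4 + 120*k**3 + 283*k**2 + 309*k + 131)/(20*k**4 + 40*k**3 + 43*k**2 + 23*k + 5).
So A=1 and B=1, with C=k**4 + 2*k**3 + 43*k**2/20 + 23*k/20 + 1/4.
Need (1)·f(k+1) − (1)·f(k) = k**4 + 2*k**3 + 43*k**2/20 + 23*k/20 + 1/4.
Degrees (0,0,4) ⇒ d ≤ 5.
A polynomial solution: f(k) = k**3*(4*k**2 + 1)/20.
So s_k = (B(k−1)f/C)·t_k = (k**3*(4*k**2 + 1)/(20*k**4 + 40*k**3 + 43*k**2 + 23*k + 5))·t_k = -4*k**5 - k**3.
Check: Δs_k = 4*k**5 + k**3 - 4*(k + 1)**5 - (k + 1)**3. ✓
Telescoping: Σ = s_(9) − s_(3) = -236925 − (-999) = -235926.

Σ = -235926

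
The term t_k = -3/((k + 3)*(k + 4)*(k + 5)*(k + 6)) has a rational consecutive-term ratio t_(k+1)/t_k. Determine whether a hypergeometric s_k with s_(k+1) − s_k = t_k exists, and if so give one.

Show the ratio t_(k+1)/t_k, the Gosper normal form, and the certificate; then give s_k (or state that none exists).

Step 1: r(k) = (k + 3)/(k + 7).
Normal form (A,B,C) = (k + 3, k + 7, 1).
Set up (k + 3)·f(k+1) − (k + 6)·f(k) − (1) = 0.
Degrees (1,1,0) ⇒ d ≤ 3.
Solving with deg f ≤ 3: f(k) = k*(k**2 + 12*k + 47)/180.
So s_k = (B(k−1)f/C)·t_k = (k*(k + 6)*(k**2 + 12*k + 47)/180)·t_k = k*(-k**2 - 12*k - 47)/(60*(k + 3)*(k + 4)*(k + 5)).
s_(k+1) − s_k = -3/(k**4 + 18*k**3 + 119*k**2 + 342*k + 360) = t_k.

s_k = k*(-k**2 - 12*k - 47)/(60*(k + 3)*(k + 4)*(k + 5))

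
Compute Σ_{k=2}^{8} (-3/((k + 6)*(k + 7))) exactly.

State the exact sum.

Ratio r(k) = (k + 6)/(k + 8).
So A=k + 6 and B=k + 8, with C=1.
Solve (k + 6)·f(k+1) − (k + 7)·f(k) = 1.
From deg A=1, deg B=1, deg C=0: d=1.
Solving with deg f ≤ 1: f(k) = k/6.
Then R = B(k−1)f/C = k*(k + 7)/6, so s_k = R(k)·t_k = -k/(2*k + 12).
Δs = -3/(k**2 + 13*k + 42), as required.
Σ_(k=2)^(8) t_k = s_(9) − s_(2) = -3/10 − (-1/8) = -7/40.

Σ = -7/40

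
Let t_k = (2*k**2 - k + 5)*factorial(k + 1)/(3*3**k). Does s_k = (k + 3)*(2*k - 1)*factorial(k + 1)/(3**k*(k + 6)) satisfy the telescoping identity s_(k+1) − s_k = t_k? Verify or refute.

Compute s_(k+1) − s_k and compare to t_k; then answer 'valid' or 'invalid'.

s_(k+1) = (k + 4)*(2*k + 1)*factorial(k + 2)/(3*3**k*(k + 7))
s_(k+1) − s_k = (2*k**4 + 19*k**3 + 43*k**2 + 44*k + 111)*factorial(k + 1)/(3*3**k*(k + 6)*(k + 7))
(s_(k+1) − s_k) − t_k = -(2*k**3 + 11*k**2 - 7*k + 33)*factorial(k + 1)/(3**k*(k + 6)*(k + 7))

Invalid: residual -(2*k**3 + 11*k**2 - 7*k + 33)*factorial(k + 1)/(3**k*(k + 6)*(k + 7)) ≠ 0.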